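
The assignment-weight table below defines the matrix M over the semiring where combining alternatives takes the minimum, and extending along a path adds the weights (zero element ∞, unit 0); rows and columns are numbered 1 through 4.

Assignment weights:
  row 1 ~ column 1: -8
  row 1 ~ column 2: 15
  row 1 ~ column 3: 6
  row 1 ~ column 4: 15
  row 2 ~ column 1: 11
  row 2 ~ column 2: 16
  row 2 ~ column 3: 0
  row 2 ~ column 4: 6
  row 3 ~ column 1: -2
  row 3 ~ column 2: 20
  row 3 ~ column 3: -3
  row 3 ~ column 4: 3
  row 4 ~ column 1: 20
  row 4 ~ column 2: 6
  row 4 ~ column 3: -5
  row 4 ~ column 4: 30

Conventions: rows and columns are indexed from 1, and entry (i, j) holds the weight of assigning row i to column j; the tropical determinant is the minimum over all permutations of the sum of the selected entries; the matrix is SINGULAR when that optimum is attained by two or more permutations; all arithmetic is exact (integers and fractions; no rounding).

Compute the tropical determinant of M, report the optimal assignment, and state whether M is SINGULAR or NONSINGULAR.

σ = (1, 2, 3, 4): (-8) + 16 + (-3) + 30 = 35
σ = (1, 2, 4, 3): (-8) + 16 + 3 + (-5) = 6
σ = (1, 3, 2, 4): (-8) + 0 + 20 + 30 = 42
σ = (1, 3, 4, 2): (-8) + 0 + 3 + 6 = 1
σ = (1, 4, 2, 3): (-8) + 6 + 20 + (-5) = 13
σ = (1, 4, 3, 2): (-8) + 6 + (-3) + 6 = 1
σ = (2, 1, 3, 4): 15 + 11 + (-3) + 30 = 53
σ = (2, 1, 4, 3): 15 + 11 + 3 + (-5) = 24
σ = (2, 3, 1, 4): 15 + 0 + (-2) + 30 = 43
σ = (2, 3, 4, 1): 15 + 0 + 3 + 20 = 38
σ = (2, 4, 1, 3): 15 + 6 + (-2) + (-5) = 14
σ = (2, 4, 3, 1): 15 + 6 + (-3) + 20 = 38
σ = (3, 1, 2, 4): 6 + 11 + 20 + 30 = 67
σ = (3, 1, 4, 2): 6 + 11 + 3 + 6 = 26
σ = (3, 2, 1, 4): 6 + 16 + (-2) + 30 = 50
σ = (3, 2, 4, 1): 6 + 16 + 3 + 20 = 45
σ = (3, 4, 1, 2): 6 + 6 + (-2) + 6 = 16
σ = (3, 4, 2, 1): 6 + 6 + 20 + 20 = 52
σ = (4, 1, 2, 3): 15 + 11 + 20 + (-5) = 41
σ = (4, 1, 3, 2): 15 + 11 + (-3) + 6 = 29
σ = (4, 2, 1, 3): 15 + 16 + (-2) + (-5) = 24
σ = (4, 2, 3, 1): 15 + 16 + (-3) + 20 = 48
σ = (4, 3, 1, 2): 15 + 0 + (-2) + 6 = 19
σ = (4, 3, 2, 1): 15 + 0 + 20 + 20 = 55
Optimal value attained by: σ = (1, 3, 4, 2).
Answer: det⊕(M) = 1; verdict: SINGULAR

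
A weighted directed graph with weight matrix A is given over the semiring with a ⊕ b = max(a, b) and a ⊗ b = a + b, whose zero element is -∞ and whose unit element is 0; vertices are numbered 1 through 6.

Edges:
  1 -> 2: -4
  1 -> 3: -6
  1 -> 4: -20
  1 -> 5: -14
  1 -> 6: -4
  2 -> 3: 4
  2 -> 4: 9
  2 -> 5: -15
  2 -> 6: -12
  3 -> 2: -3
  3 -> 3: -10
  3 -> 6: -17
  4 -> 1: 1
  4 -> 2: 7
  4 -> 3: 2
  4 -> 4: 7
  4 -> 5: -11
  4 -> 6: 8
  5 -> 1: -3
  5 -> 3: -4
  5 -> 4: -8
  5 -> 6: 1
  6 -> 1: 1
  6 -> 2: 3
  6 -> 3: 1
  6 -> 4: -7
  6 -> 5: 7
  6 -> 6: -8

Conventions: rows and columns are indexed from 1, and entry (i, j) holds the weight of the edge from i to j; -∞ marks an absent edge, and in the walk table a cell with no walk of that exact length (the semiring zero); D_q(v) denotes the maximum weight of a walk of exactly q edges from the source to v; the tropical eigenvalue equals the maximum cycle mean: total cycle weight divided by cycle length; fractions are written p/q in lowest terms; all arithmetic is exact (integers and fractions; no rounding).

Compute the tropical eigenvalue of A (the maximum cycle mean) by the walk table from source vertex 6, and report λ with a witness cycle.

q=0: [-∞, -∞, -∞, -∞, -∞, 0]
q=1: [1, 3, 1, -7, 7, -8]
q=2: [4, 0, 7, 12, -1, 8]
q=3: [13, 19, 14, 19, 15, 20]
q=4: [21, 26, 23, 28, 27, 27]
q=5: [29, 35, 30, 35, 34, 36]
q=6: [37, 42, 39, 44, 43, 43]
Optimal cycle mean attained by: cycle 2->4->2, total 9 + 7, length 2.
Answer: λ = 8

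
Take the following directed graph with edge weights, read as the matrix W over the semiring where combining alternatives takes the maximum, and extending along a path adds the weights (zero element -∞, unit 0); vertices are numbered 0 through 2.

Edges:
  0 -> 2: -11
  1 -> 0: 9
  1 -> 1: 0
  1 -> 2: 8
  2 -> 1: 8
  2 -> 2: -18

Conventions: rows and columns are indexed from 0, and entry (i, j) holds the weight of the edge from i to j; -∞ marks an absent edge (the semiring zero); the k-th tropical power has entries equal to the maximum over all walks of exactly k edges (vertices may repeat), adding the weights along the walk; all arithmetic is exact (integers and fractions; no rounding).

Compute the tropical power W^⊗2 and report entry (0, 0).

W^⊗2:
  [-∞, -3, -29]
  [9, 16, 8]
  [17, 8, 16]
Key observation: no walk of exactly 2 edges connects these vertices, so the entry is the semiring zero.
Answer: (W^⊗2)[0][0] = -∞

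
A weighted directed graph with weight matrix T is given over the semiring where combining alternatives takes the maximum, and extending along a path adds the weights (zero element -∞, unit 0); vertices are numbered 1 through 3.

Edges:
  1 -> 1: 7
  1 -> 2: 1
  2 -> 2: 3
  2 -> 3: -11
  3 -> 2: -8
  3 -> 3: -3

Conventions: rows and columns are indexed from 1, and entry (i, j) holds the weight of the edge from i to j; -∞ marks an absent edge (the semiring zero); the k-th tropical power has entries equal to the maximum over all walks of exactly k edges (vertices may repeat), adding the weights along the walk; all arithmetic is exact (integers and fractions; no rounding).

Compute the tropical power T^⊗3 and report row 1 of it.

T^⊗2:
  [14, 8, -10]
  [-∞, 6, -8]
  [-∞, -5, -6]
T^⊗3:
  [21, 15, -3]
  [-∞, 9, -5]
  [-∞, -2, -9]
Answer: row 1 of T^⊗3 = [21, 15, -3]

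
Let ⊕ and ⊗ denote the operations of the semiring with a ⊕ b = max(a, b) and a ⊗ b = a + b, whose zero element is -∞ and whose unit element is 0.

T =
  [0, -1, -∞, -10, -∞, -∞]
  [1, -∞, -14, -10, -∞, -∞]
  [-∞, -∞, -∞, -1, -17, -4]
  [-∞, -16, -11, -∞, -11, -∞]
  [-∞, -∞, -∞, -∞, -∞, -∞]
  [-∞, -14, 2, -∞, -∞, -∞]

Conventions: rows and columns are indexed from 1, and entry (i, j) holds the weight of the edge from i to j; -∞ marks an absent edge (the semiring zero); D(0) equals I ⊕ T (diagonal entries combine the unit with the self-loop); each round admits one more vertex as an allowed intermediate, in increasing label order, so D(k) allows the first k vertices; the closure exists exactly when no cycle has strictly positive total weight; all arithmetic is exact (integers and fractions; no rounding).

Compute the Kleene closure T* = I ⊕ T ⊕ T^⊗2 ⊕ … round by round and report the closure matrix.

D(0):
  [0, -1, -∞, -10, -∞, -∞]
  [1, 0, -14, -10, -∞, -∞]
  [-∞, -∞, 0, -1, -17, -4]
  [-∞, -16, -11, 0, -11, -∞]
  [-∞, -∞, -∞, -∞, 0, -∞]
  [-∞, -14, 2, -∞, -∞, 0]
D(1):
  [0, -1, -∞, -10, -∞, -∞]
  [1, 0, -14, -9, -∞, -∞]
  [-∞, -∞, 0, -1, -17, -4]
  [-∞, -16, -11, 0, -11, -∞]
  [-∞, -∞, -∞, -∞, 0, -∞]
  [-∞, -14, 2, -∞, -∞, 0]
D(2):
  [0, -1, -15, -10, -∞, -∞]
  [1, 0, -14, -9, -∞, -∞]
  [-∞, -∞, 0, -1, -17, -4]
  [-15, -16, -11, 0, -11, -∞]
  [-∞, -∞, -∞, -∞, 0, -∞]
  [-13, -14, 2, -23, -∞, 0]
D(3):
  [0, -1, -15, -10, -32, -19]
  [1, 0, -14, -9, -31, -18]
  [-∞, -∞, 0, -1, -17, -4]
  [-15, -16, -11, 0, -11, -15]
  [-∞, -∞, -∞, -∞, 0, -∞]
  [-13, -14, 2, 1, -15, 0]
D(4):
  [0, -1, -15, -10, -21, -19]
  [1, 0, -14, -9, -20, -18]
  [-16, -17, 0, -1, -12, -4]
  [-15, -16, -11, 0, -11, -15]
  [-∞, -∞, -∞, -∞, 0, -∞]
  [-13, -14, 2, 1, -10, 0]
D(5):
  [0, -1, -15, -10, -21, -19]
  [1, 0, -14, -9, -20, -18]
  [-16, -17, 0, -1, -12, -4]
  [-15, -16, -11, 0, -11, -15]
  [-∞, -∞, -∞, -∞, 0, -∞]
  [-13, -14, 2, 1, -10, 0]
D(6):
  [0, -1, -15, -10, -21, -19]
  [1, 0, -14, -9, -20, -18]
  [-16, -17, 0, -1, -12, -4]
  [-15, -16, -11, 0, -11, -15]
  [-∞, -∞, -∞, -∞, 0, -∞]
  [-13, -14, 2, 1, -10, 0]
Answer: T* = [[0, -1, -15, -10, -21, -19], [1, 0, -14, -9, -20, -18], [-16, -17, 0, -1, -12, -4], [-15, -16, -11, 0, -11, -15], [-∞, -∞, -∞, -∞, 0, -∞], [-13, -14, 2, 1, -10, 0]]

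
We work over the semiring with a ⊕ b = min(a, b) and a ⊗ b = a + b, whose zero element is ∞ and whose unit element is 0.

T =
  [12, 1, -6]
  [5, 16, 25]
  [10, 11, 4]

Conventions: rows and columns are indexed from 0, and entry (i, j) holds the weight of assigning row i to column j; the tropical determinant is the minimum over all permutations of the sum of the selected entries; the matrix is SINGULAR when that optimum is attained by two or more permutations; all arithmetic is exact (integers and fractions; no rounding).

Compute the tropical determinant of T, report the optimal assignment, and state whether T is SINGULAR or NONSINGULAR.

σ = (0, 1, 2): 12 + 16 + 4 = 32
σ = (0, 2, 1): 12 + 25 + 11 = 48
σ = (1, 0, 2): 1 + 5 + 4 = 10
σ = (1, 2, 0): 1 + 25 + 10 = 36
σ = (2, 0, 1): (-6) + 5 + 11 = 10
σ = (2, 1, 0): (-6) + 16 + 10 = 20
Optimal value attained by: σ = (1, 0, 2).
Answer: det⊕(T) = 10; verdict: SINGULAR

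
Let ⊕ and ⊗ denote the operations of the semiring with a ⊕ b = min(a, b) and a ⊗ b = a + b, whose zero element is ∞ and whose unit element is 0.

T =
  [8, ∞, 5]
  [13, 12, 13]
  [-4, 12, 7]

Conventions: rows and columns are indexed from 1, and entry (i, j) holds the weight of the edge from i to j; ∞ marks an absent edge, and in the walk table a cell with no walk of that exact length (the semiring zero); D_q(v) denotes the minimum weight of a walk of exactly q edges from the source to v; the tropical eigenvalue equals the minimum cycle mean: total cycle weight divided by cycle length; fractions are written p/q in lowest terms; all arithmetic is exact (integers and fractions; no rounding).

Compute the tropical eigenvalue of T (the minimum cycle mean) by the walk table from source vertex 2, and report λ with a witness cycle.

q=0: [∞, 0, ∞]
q=1: [13, 12, 13]
q=2: [9, 24, 18]
q=3: [14, 30, 14]
Optimal cycle mean attained by: cycle 1->3->1, total 5 + (-4), length 2.
Answer: λ = 1/2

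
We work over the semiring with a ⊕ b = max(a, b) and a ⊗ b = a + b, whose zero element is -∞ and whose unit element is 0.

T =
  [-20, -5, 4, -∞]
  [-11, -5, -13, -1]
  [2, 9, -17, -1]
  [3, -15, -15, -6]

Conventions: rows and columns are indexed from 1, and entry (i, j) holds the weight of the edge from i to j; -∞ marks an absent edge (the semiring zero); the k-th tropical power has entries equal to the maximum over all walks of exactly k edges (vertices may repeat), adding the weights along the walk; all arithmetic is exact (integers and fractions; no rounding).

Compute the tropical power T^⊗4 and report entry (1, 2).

T^⊗2:
  [6, 13, -13, 3]
  [2, -4, -7, -6]
  [2, 4, 6, 8]
  [-3, -2, 7, -12]
T^⊗3:
  [6, 8, 10, 12]
  [-3, 2, 6, -5]
  [11, 15, 6, 5]
  [9, 16, 1, 6]
T^⊗4:
  [15, 19, 10, 9]
  [8, 15, 1, 5]
  [8, 15, 15, 14]
  [9, 11, 13, 15]
Key observation: the optimum is the walk 1->3->1->3->2, with weight 4 + 2 + 4 + 9 = 19.
Optimal value attained by: walk 1->3->1->3->2.
Answer: (T^⊗4)[1][2] = 19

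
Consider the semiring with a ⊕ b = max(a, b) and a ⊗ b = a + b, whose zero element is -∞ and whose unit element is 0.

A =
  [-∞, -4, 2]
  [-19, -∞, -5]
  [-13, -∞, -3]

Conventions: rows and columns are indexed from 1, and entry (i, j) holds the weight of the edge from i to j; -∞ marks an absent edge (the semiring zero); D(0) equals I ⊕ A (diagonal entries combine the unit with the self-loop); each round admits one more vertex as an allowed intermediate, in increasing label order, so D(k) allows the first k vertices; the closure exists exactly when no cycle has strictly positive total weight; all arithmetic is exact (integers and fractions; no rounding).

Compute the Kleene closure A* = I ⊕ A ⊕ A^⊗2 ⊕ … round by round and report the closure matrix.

D(0):
  [0, -4, 2]
  [-19, 0, -5]
  [-13, -∞, 0]
D(1):
  [0, -4, 2]
  [-19, 0, -5]
  [-13, -17, 0]
D(2):
  [0, -4, 2]
  [-19, 0, -5]
  [-13, -17, 0]
D(3):
  [0, -4, 2]
  [-18, 0, -5]
  [-13, -17, 0]
Answer: A* = [[0, -4, 2], [-18, 0, -5], [-13, -17, 0]]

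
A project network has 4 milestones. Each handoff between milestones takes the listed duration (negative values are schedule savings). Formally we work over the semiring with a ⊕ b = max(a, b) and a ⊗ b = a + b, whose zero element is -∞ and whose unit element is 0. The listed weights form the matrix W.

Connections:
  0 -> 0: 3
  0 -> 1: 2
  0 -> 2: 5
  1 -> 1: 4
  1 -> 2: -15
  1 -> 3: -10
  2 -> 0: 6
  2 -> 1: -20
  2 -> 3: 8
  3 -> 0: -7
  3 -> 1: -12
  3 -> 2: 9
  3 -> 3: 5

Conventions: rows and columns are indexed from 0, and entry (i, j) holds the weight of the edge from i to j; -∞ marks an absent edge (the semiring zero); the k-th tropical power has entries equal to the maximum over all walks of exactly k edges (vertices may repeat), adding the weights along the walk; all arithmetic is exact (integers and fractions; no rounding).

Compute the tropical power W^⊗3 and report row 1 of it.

W^⊗2:
  [11, 6, 8, 13]
  [-9, 8, -1, -5]
  [9, 8, 17, 13]
  [15, -5, 14, 17]
W^⊗3:
  [14, 13, 22, 18]
  [5, 12, 4, 7]
  [23, 12, 22, 25]
  [20, 17, 26, 22]
Answer: row 1 of W^⊗3 = [5, 12, 4, 7]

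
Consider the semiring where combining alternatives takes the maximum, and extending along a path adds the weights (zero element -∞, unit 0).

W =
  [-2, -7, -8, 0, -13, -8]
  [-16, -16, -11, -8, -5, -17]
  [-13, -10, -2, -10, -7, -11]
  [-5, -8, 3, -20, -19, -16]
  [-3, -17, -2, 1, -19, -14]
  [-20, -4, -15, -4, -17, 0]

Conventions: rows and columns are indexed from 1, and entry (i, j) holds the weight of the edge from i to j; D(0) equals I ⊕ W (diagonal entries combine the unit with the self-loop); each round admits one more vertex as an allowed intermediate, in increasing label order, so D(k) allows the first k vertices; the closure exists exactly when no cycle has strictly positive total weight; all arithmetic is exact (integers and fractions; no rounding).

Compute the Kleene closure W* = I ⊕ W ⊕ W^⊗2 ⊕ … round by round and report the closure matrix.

D(0):
  [0, -7, -8, 0, -13, -8]
  [-16, 0, -11, -8, -5, -17]
  [-13, -10, 0, -10, -7, -11]
  [-5, -8, 3, 0, -19, -16]
  [-3, -17, -2, 1, 0, -14]
  [-20, -4, -15, -4, -17, 0]
D(1):
  [0, -7, -8, 0, -13, -8]
  [-16, 0, -11, -8, -5, -17]
  [-13, -10, 0, -10, -7, -11]
  [-5, -8, 3, 0, -18, -13]
  [-3, -10, -2, 1, 0, -11]
  [-20, -4, -15, -4, -17, 0]
D(2):
  [0, -7, -8, 0, -12, -8]
  [-16, 0, -11, -8, -5, -17]
  [-13, -10, 0, -10, -7, -11]
  [-5, -8, 3, 0, -13, -13]
  [-3, -10, -2, 1, 0, -11]
  [-20, -4, -15, -4, -9, 0]
D(3):
  [0, -7, -8, 0, -12, -8]
  [-16, 0, -11, -8, -5, -17]
  [-13, -10, 0, -10, -7, -11]
  [-5, -7, 3, 0, -4, -8]
  [-3, -10, -2, 1, 0, -11]
  [-20, -4, -15, -4, -9, 0]
D(4):
  [0, -7, 3, 0, -4, -8]
  [-13, 0, -5, -8, -5, -16]
  [-13, -10, 0, -10, -7, -11]
  [-5, -7, 3, 0, -4, -8]
  [-3, -6, 4, 1, 0, -7]
  [-9, -4, -1, -4, -8, 0]
D(5):
  [0, -7, 3, 0, -4, -8]
  [-8, 0, -1, -4, -5, -12]
  [-10, -10, 0, -6, -7, -11]
  [-5, -7, 3, 0, -4, -8]
  [-3, -6, 4, 1, 0, -7]
  [-9, -4, -1, -4, -8, 0]
D(6):
  [0, -7, 3, 0, -4, -8]
  [-8, 0, -1, -4, -5, -12]
  [-10, -10, 0, -6, -7, -11]
  [-5, -7, 3, 0, -4, -8]
  [-3, -6, 4, 1, 0, -7]
  [-9, -4, -1, -4, -8, 0]
Answer: W* = [[0, -7, 3, 0, -4, -8], [-8, 0, -1, -4, -5, -12], [-10, -10, 0, -6, -7, -11], [-5, -7, 3, 0, -4, -8], [-3, -6, 4, 1, 0, -7], [-9, -4, -1, -4, -8, 0]]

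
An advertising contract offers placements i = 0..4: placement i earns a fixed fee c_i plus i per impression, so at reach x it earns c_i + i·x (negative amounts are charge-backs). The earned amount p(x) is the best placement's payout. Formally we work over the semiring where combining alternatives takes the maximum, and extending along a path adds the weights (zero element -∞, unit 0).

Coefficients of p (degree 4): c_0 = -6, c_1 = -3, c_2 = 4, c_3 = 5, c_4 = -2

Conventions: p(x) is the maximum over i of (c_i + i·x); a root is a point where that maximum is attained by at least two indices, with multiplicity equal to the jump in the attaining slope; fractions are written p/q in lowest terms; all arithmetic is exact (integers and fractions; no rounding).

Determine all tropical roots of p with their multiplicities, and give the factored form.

hull edge (i=0, c=-6) to (i=2, c=4): slope 5, span 2
hull edge (i=2, c=4) to (i=3, c=5): slope 1, span 1
hull edge (i=3, c=5) to (i=4, c=-2): slope -7, span 1
Factored form: p(x) = -2 ⊗ (x ⊕ (-5)) ⊗ (x ⊕ (-5)) ⊗ (x ⊕ (-1)) ⊗ (x ⊕ 7)
Answer: roots = -5 (mult 2), -1 (mult 1), 7 (mult 1)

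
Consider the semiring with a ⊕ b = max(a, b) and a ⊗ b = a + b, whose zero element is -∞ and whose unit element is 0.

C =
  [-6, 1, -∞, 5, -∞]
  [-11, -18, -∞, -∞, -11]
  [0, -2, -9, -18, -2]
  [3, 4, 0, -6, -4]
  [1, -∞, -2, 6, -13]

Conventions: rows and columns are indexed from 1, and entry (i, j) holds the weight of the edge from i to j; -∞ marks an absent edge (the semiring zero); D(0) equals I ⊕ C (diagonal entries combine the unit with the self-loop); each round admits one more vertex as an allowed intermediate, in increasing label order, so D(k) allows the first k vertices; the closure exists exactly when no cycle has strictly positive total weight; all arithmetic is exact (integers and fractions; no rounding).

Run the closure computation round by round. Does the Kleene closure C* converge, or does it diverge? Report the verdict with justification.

D(0):
  [0, 1, -∞, 5, -∞]
  [-11, 0, -∞, -∞, -11]
  [0, -2, 0, -18, -2]
  [3, 4, 0, 0, -4]
  [1, -∞, -2, 6, 0]
Detection: at round 1, diagonal entry (4, 4) turns strictly positive.
Key observation: the cycle 4->1->4 has total weight 3 + 5, which is strictly positive.
Answer: DIVERGES — positive cycle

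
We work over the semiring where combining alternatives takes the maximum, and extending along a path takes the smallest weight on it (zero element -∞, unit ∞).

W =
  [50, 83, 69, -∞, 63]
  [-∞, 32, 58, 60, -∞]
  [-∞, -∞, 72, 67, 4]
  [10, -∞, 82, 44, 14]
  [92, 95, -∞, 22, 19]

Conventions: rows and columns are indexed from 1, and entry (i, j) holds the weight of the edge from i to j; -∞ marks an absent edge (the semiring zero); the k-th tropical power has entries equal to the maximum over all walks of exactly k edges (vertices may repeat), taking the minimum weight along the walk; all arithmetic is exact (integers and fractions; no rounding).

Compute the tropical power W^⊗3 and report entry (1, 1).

W^⊗2:
  [63, 63, 69, 67, 50]
  [10, 32, 60, 58, 14]
  [10, 4, 72, 67, 14]
  [14, 14, 72, 67, 14]
  [50, 83, 69, 60, 63]
W^⊗3:
  [50, 63, 69, 67, 63]
  [14, 32, 60, 60, 14]
  [14, 14, 72, 67, 14]
  [14, 14, 72, 67, 14]
  [63, 63, 69, 67, 50]
Key observation: the optimum is the walk 1->1->5->1, with weight 50 min 63 min 92 = 50.
Optimal value attained by: walk 1->1->5->1.
Answer: (W^⊗3)[1][1] = 50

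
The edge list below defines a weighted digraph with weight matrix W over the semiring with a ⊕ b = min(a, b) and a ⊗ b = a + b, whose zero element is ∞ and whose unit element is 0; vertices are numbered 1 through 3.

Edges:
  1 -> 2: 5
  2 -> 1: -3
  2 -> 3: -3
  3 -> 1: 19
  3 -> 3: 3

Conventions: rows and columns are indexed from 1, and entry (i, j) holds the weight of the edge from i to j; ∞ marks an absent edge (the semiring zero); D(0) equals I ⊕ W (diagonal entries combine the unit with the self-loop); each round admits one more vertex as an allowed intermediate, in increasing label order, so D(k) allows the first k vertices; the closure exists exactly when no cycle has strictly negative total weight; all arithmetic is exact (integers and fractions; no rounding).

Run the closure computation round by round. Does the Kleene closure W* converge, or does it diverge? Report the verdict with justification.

D(0):
  [0, 5, ∞]
  [-3, 0, -3]
  [19, ∞, 0]
D(1):
  [0, 5, ∞]
  [-3, 0, -3]
  [19, 24, 0]
D(2):
  [0, 5, 2]
  [-3, 0, -3]
  [19, 24, 0]
D(3):
  [0, 5, 2]
  [-3, 0, -3]
  [19, 24, 0]
Key observation: every diagonal entry stays at the unit through all rounds, so no improving cycle exists.
Answer: CONVERGES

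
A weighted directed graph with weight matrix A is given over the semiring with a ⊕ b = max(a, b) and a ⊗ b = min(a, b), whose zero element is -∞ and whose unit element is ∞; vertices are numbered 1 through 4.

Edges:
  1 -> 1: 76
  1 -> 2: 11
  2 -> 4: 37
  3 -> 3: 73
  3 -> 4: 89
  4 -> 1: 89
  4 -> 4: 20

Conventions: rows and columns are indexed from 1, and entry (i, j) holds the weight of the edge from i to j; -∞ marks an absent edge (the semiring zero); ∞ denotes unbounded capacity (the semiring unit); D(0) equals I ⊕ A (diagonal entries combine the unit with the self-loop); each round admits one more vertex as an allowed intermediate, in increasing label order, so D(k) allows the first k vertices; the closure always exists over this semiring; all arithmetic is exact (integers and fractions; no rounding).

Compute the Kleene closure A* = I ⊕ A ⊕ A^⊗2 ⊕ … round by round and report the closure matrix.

D(0):
  [∞, 11, -∞, -∞]
  [-∞, ∞, -∞, 37]
  [-∞, -∞, ∞, 89]
  [89, -∞, -∞, ∞]
D(1):
  [∞, 11, -∞, -∞]
  [-∞, ∞, -∞, 37]
  [-∞, -∞, ∞, 89]
  [89, 11, -∞, ∞]
D(2):
  [∞, 11, -∞, 11]
  [-∞, ∞, -∞, 37]
  [-∞, -∞, ∞, 89]
  [89, 11, -∞, ∞]
D(3):
  [∞, 11, -∞, 11]
  [-∞, ∞, -∞, 37]
  [-∞, -∞, ∞, 89]
  [89, 11, -∞, ∞]
D(4):
  [∞, 11, -∞, 11]
  [37, ∞, -∞, 37]
  [89, 11, ∞, 89]
  [89, 11, -∞, ∞]
Answer: A* = [[∞, 11, -∞, 11], [37, ∞, -∞, 37], [89, 11, ∞, 89], [89, 11, -∞, ∞]]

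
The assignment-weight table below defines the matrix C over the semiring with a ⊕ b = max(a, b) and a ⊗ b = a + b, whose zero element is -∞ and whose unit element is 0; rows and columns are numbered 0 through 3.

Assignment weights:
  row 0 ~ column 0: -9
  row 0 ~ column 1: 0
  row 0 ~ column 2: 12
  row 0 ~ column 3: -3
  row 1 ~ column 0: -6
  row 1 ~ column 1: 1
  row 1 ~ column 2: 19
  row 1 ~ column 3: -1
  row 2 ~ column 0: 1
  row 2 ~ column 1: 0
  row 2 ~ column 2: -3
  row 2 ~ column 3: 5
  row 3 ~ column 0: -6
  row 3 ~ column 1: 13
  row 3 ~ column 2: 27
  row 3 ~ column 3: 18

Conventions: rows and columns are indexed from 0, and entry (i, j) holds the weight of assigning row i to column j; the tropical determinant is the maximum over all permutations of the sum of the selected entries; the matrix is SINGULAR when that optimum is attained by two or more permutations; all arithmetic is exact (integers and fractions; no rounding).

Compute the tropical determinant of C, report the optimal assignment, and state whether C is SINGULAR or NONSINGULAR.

σ = (0, 1, 2, 3): (-9) + 1 + (-3) + 18 = 7
σ = (0, 1, 3, 2): (-9) + 1 + 5 + 27 = 24
σ = (0, 2, 1, 3): (-9) + 19 + 0 + 18 = 28
σ = (0, 2, 3, 1): (-9) + 19 + 5 + 13 = 28
σ = (0, 3, 1, 2): (-9) + (-1) + 0 + 27 = 17
σ = (0, 3, 2, 1): (-9) + (-1) + (-3) + 13 = 0
σ = (1, 0, 2, 3): 0 + (-6) + (-3) + 18 = 9
σ = (1, 0, 3, 2): 0 + (-6) + 5 + 27 = 26
σ = (1, 2, 0, 3): 0 + 19 + 1 + 18 = 38
σ = (1, 2, 3, 0): 0 + 19 + 5 + (-6) = 18
σ = (1, 3, 0, 2): 0 + (-1) + 1 + 27 = 27
σ = (1, 3, 2, 0): 0 + (-1) + (-3) + (-6) = -10
σ = (2, 0, 1, 3): 12 + (-6) + 0 + 18 = 24
σ = (2, 0, 3, 1): 12 + (-6) + 5 + 13 = 24
σ = (2, 1, 0, 3): 12 + 1 + 1 + 18 = 32
σ = (2, 1, 3, 0): 12 + 1 + 5 + (-6) = 12
σ = (2, 3, 0, 1): 12 + (-1) + 1 + 13 = 25
σ = (2, 3, 1, 0): 12 + (-1) + 0 + (-6) = 5
σ = (3, 0, 1, 2): (-3) + (-6) + 0 + 27 = 18
σ = (3, 0, 2, 1): (-3) + (-6) + (-3) + 13 = 1
σ = (3, 1, 0, 2): (-3) + 1 + 1 + 27 = 26
σ = (3, 1, 2, 0): (-3) + 1 + (-3) + (-6) = -11
σ = (3, 2, 0, 1): (-3) + 19 + 1 + 13 = 30
σ = (3, 2, 1, 0): (-3) + 19 + 0 + (-6) = 10
Optimal value attained by: σ = (1, 2, 0, 3).
Answer: det⊕(C) = 38; verdict: NONSINGULAR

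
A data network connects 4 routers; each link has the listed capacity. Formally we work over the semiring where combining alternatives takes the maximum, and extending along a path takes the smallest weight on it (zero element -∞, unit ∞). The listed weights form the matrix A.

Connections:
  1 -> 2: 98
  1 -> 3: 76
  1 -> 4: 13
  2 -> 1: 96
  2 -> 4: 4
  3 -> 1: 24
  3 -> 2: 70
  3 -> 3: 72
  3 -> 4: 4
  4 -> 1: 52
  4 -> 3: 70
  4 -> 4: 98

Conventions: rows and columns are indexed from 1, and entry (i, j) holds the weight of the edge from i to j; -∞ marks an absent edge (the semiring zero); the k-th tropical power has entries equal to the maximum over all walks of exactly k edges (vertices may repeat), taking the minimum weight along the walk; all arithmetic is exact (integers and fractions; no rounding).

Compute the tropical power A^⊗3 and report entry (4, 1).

A^⊗2:
  [96, 70, 72, 13]
  [4, 96, 76, 13]
  [70, 70, 72, 13]
  [52, 70, 70, 98]
A^⊗3:
  [70, 96, 76, 13]
  [96, 70, 72, 13]
  [70, 70, 72, 13]
  [70, 70, 70, 98]
Key observation: the optimum is the walk 4->3->2->1, with weight 70 min 70 min 96 = 70.
Optimal value attained by: walk 4->3->2->1.
Answer: (A^⊗3)[4][1] = 70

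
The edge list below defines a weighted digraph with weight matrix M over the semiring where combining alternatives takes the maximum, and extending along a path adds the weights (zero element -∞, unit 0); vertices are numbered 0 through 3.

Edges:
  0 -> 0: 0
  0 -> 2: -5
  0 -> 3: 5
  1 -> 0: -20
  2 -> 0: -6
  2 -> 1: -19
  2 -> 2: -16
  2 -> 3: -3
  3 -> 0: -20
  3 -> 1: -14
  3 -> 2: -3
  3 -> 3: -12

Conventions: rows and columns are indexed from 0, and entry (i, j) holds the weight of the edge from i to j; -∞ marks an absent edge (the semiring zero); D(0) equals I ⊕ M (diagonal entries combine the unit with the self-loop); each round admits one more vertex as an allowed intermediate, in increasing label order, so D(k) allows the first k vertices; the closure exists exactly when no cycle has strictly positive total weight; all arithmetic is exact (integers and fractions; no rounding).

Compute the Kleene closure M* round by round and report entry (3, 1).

D(0):
  [0, -∞, -5, 5]
  [-20, 0, -∞, -∞]
  [-6, -19, 0, -3]
  [-20, -14, -3, 0]
D(1):
  [0, -∞, -5, 5]
  [-20, 0, -25, -15]
  [-6, -19, 0, -1]
  [-20, -14, -3, 0]
D(2):
  [0, -∞, -5, 5]
  [-20, 0, -25, -15]
  [-6, -19, 0, -1]
  [-20, -14, -3, 0]
D(3):
  [0, -24, -5, 5]
  [-20, 0, -25, -15]
  [-6, -19, 0, -1]
  [-9, -14, -3, 0]
D(4):
  [0, -9, 2, 5]
  [-20, 0, -18, -15]
  [-6, -15, 0, -1]
  [-9, -14, -3, 0]
Answer: M*[3][1] = -14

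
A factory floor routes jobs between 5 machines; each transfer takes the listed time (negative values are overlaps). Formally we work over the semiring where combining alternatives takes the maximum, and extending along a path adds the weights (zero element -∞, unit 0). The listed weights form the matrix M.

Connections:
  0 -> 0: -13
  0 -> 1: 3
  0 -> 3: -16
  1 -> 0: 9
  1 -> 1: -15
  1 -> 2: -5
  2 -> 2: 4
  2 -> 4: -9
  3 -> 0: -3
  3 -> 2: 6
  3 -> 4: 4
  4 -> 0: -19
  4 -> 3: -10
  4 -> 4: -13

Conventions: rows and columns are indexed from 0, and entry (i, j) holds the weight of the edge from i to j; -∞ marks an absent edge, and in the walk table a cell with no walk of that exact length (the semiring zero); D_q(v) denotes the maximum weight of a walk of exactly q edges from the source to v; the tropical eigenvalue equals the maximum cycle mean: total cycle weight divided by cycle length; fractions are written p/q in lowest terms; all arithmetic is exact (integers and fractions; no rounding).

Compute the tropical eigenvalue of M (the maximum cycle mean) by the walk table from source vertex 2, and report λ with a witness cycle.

q=0: [-∞, -∞, 0, -∞, -∞]
q=1: [-∞, -∞, 4, -∞, -9]
q=2: [-28, -∞, 8, -19, -5]
q=3: [-22, -25, 12, -15, -1]
q=4: [-16, -19, 16, -11, 3]
q=5: [-10, -13, 20, -7, 7]
Optimal cycle mean attained by: cycle 0->1->0, total 3 + 9, length 2.
Answer: λ = 6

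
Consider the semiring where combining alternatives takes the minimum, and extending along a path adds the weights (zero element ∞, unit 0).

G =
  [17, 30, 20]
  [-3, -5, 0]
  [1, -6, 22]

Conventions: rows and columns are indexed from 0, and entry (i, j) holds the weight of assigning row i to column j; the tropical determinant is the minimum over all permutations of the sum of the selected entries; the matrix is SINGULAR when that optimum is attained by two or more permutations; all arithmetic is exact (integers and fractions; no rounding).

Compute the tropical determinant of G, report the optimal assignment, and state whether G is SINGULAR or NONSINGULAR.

σ = (0, 1, 2): 17 + (-5) + 22 = 34
σ = (0, 2, 1): 17 + 0 + (-6) = 11
σ = (1, 0, 2): 30 + (-3) + 22 = 49
σ = (1, 2, 0): 30 + 0 + 1 = 31
σ = (2, 0, 1): 20 + (-3) + (-6) = 11
σ = (2, 1, 0): 20 + (-5) + 1 = 16
Optimal value attained by: σ = (0, 2, 1).
Answer: det⊕(G) = 11; verdict: SINGULAR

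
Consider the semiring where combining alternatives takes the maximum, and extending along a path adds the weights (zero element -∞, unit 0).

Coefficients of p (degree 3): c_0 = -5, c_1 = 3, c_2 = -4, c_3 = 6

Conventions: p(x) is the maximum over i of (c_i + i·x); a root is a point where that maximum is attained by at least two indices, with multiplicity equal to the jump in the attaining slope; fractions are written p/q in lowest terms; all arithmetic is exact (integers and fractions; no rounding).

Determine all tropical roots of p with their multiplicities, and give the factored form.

hull edge (i=0, c=-5) to (i=1, c=3): slope 8, span 1
hull edge (i=1, c=3) to (i=3, c=6): slope 3/2, span 2
Factored form: p(x) = 6 ⊗ (x ⊕ (-8)) ⊗ (x ⊕ (-3/2)) ⊗ (x ⊕ (-3/2))
Answer: roots = -8 (mult 1), -3/2 (mult 2)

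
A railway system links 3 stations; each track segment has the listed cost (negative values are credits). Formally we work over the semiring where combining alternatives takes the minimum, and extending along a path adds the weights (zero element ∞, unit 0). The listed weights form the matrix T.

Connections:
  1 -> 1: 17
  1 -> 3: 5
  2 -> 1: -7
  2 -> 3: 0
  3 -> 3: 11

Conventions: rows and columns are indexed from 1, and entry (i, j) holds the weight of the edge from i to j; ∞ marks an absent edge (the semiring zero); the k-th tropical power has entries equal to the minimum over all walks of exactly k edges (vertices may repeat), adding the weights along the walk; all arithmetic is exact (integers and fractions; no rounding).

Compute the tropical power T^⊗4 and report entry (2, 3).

T^⊗2:
  [34, ∞, 16]
  [10, ∞, -2]
  [∞, ∞, 22]
T^⊗3:
  [51, ∞, 27]
  [27, ∞, 9]
  [∞, ∞, 33]
T^⊗4:
  [68, ∞, 38]
  [44, ∞, 20]
  [∞, ∞, 44]
Key observation: the optimum is the walk 2->1->3->3->3, with weight (-7) + 5 + 11 + 11 = 20.
Optimal value attained by: walk 2->1->3->3->3.
Answer: (T^⊗4)[2][3] = 20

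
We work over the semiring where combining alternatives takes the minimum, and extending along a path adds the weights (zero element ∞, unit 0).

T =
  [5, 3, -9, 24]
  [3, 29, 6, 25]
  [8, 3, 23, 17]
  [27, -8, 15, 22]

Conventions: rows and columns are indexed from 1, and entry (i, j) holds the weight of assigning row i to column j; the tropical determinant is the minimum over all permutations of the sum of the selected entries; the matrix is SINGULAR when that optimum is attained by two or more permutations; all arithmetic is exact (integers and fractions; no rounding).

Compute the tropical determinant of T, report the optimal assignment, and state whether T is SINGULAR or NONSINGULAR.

σ = (1, 2, 3, 4): 5 + 29 + 23 + 22 = 79
σ = (1, 2, 4, 3): 5 + 29 + 17 + 15 = 66
σ = (1, 3, 2, 4): 5 + 6 + 3 + 22 = 36
σ = (1, 3, 4, 2): 5 + 6 + 17 + (-8) = 20
σ = (1, 4, 2, 3): 5 + 25 + 3 + 15 = 48
σ = (1, 4, 3, 2): 5 + 25 + 23 + (-8) = 45
σ = (2, 1, 3, 4): 3 + 3 + 23 + 22 = 51
σ = (2, 1, 4, 3): 3 + 3 + 17 + 15 = 38
σ = (2, 3, 1, 4): 3 + 6 + 8 + 22 = 39
σ = (2, 3, 4, 1): 3 + 6 + 17 + 27 = 53
σ = (2, 4, 1, 3): 3 + 25 + 8 + 15 = 51
σ = (2, 4, 3, 1): 3 + 25 + 23 + 27 = 78
σ = (3, 1, 2, 4): (-9) + 3 + 3 + 22 = 19
σ = (3, 1, 4, 2): (-9) + 3 + 17 + (-8) = 3
σ = (3, 2, 1, 4): (-9) + 29 + 8 + 22 = 50
σ = (3, 2, 4, 1): (-9) + 29 + 17 + 27 = 64
σ = (3, 4, 1, 2): (-9) + 25 + 8 + (-8) = 16
σ = (3, 4, 2, 1): (-9) + 25 + 3 + 27 = 46
σ = (4, 1, 2, 3): 24 + 3 + 3 + 15 = 45
σ = (4, 1, 3, 2): 24 + 3 + 23 + (-8) = 42
σ = (4, 2, 1, 3): 24 + 29 + 8 + 15 = 76
σ = (4, 2, 3, 1): 24 + 29 + 23 + 27 = 103
σ = (4, 3, 1, 2): 24 + 6 + 8 + (-8) = 30
σ = (4, 3, 2, 1): 24 + 6 + 3 + 27 = 60
Optimal value attained by: σ = (3, 1, 4, 2).
Answer: det⊕(T) = 3; verdict: NONSINGULAR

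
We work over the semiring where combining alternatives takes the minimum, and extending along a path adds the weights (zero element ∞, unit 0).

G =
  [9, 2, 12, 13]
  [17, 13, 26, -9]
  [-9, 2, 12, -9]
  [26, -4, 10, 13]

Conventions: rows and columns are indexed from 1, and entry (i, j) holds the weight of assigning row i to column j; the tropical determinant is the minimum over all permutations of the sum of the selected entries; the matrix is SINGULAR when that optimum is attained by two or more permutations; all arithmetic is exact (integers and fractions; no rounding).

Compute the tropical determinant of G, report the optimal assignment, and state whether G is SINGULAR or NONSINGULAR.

σ = (1, 2, 3, 4): 9 + 13 + 12 + 13 = 47
σ = (1, 2, 4, 3): 9 + 13 + (-9) + 10 = 23
σ = (1, 3, 2, 4): 9 + 26 + 2 + 13 = 50
σ = (1, 3, 4, 2): 9 + 26 + (-9) + (-4) = 22
σ = (1, 4, 2, 3): 9 + (-9) + 2 + 10 = 12
σ = (1, 4, 3, 2): 9 + (-9) + 12 + (-4) = 8
σ = (2, 1, 3, 4): 2 + 17 + 12 + 13 = 44
σ = (2, 1, 4, 3): 2 + 17 + (-9) + 10 = 20
σ = (2, 3, 1, 4): 2 + 26 + (-9) + 13 = 32
σ = (2, 3, 4, 1): 2 + 26 + (-9) + 26 = 45
σ = (2, 4, 1, 3): 2 + (-9) + (-9) + 10 = -6
σ = (2, 4, 3, 1): 2 + (-9) + 12 + 26 = 31
σ = (3, 1, 2, 4): 12 + 17 + 2 + 13 = 44
σ = (3, 1, 4, 2): 12 + 17 + (-9) + (-4) = 16
σ = (3, 2, 1, 4): 12 + 13 + (-9) + 13 = 29
σ = (3, 2, 4, 1): 12 + 13 + (-9) + 26 = 42
σ = (3, 4, 1, 2): 12 + (-9) + (-9) + (-4) = -10
σ = (3, 4, 2, 1): 12 + (-9) + 2 + 26 = 31
σ = (4, 1, 2, 3): 13 + 17 + 2 + 10 = 42
σ = (4, 1, 3, 2): 13 + 17 + 12 + (-4) = 38
σ = (4, 2, 1, 3): 13 + 13 + (-9) + 10 = 27
σ = (4, 2, 3, 1): 13 + 13 + 12 + 26 = 64
σ = (4, 3, 1, 2): 13 + 26 + (-9) + (-4) = 26
σ = (4, 3, 2, 1): 13 + 26 + 2 + 26 = 67
Optimal value attained by: σ = (3, 4, 1, 2).
Answer: det⊕(G) = -10; verdict: NONSINGULAR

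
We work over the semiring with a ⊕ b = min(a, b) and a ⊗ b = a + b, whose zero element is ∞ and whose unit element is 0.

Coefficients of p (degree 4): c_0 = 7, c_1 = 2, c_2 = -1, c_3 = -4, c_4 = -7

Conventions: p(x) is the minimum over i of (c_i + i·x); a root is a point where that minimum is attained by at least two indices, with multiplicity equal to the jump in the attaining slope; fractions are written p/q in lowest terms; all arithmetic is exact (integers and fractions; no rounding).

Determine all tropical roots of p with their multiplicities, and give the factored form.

hull edge (i=0, c=7) to (i=1, c=2): slope -5, span 1
hull edge (i=1, c=2) to (i=4, c=-7): slope -3, span 3
Factored form: p(x) = -7 ⊗ (x ⊕ 3) ⊗ (x ⊕ 3) ⊗ (x ⊕ 3) ⊗ (x ⊕ 5)
Answer: roots = 3 (mult 3), 5 (mult 1)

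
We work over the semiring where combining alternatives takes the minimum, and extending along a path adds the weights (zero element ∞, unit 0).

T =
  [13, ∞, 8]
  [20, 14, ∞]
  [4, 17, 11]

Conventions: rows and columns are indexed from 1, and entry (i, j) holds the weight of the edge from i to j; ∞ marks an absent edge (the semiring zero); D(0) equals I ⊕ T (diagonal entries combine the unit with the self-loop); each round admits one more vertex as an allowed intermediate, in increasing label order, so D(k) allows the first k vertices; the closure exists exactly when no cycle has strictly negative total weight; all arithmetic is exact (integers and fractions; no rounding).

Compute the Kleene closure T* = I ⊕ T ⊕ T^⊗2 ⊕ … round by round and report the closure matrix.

D(0):
  [0, ∞, 8]
  [20, 0, ∞]
  [4, 17, 0]
D(1):
  [0, ∞, 8]
  [20, 0, 28]
  [4, 17, 0]
D(2):
  [0, ∞, 8]
  [20, 0, 28]
  [4, 17, 0]
D(3):
  [0, 25, 8]
  [20, 0, 28]
  [4, 17, 0]
Answer: T* = [[0, 25, 8], [20, 0, 28], [4, 17, 0]]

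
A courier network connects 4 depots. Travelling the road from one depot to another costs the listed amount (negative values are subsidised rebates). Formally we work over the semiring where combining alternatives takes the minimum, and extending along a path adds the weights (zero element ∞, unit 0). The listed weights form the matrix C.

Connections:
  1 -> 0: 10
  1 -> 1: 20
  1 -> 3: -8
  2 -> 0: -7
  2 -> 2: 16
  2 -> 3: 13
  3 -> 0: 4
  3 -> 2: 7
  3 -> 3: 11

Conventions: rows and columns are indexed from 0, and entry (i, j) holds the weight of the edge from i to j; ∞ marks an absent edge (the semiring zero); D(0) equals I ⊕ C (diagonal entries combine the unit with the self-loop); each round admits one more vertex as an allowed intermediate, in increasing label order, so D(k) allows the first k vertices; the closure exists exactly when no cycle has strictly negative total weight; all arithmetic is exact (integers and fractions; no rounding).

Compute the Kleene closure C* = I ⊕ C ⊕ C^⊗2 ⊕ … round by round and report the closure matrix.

D(0):
  [0, ∞, ∞, ∞]
  [10, 0, ∞, -8]
  [-7, ∞, 0, 13]
  [4, ∞, 7, 0]
D(1):
  [0, ∞, ∞, ∞]
  [10, 0, ∞, -8]
  [-7, ∞, 0, 13]
  [4, ∞, 7, 0]
D(2):
  [0, ∞, ∞, ∞]
  [10, 0, ∞, -8]
  [-7, ∞, 0, 13]
  [4, ∞, 7, 0]
D(3):
  [0, ∞, ∞, ∞]
  [10, 0, ∞, -8]
  [-7, ∞, 0, 13]
  [0, ∞, 7, 0]
D(4):
  [0, ∞, ∞, ∞]
  [-8, 0, -1, -8]
  [-7, ∞, 0, 13]
  [0, ∞, 7, 0]
Answer: C* = [[0, ∞, ∞, ∞], [-8, 0, -1, -8], [-7, ∞, 0, 13], [0, ∞, 7, 0]]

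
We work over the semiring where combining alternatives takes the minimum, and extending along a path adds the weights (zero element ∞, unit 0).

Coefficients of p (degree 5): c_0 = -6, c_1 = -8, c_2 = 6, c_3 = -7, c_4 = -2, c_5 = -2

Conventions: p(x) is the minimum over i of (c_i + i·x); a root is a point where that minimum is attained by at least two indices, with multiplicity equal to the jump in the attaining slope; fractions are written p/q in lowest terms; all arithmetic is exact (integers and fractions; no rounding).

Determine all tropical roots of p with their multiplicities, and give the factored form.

hull edge (i=0, c=-6) to (i=1, c=-8): slope -2, span 1
hull edge (i=1, c=-8) to (i=3, c=-7): slope 1/2, span 2
hull edge (i=3, c=-7) to (i=5, c=-2): slope 5/2, span 2
Factored form: p(x) = -2 ⊗ (x ⊕ (-5/2)) ⊗ (x ⊕ (-5/2)) ⊗ (x ⊕ (-1/2)) ⊗ (x ⊕ (-1/2)) ⊗ (x ⊕ 2)
Answer: roots = -5/2 (mult 2), -1/2 (mult 2), 2 (mult 1)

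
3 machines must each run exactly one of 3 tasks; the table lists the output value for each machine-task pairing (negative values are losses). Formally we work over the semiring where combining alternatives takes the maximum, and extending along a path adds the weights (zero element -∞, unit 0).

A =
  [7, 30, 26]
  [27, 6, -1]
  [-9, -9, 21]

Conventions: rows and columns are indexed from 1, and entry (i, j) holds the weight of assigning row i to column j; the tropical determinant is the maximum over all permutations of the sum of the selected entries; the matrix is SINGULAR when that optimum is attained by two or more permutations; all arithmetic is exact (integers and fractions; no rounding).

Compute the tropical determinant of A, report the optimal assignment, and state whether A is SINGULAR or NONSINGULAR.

σ = (1, 2, 3): 7 + 6 + 21 = 34
σ = (1, 3, 2): 7 + (-1) + (-9) = -3
σ = (2, 1, 3): 30 + 27 + 21 = 78
σ = (2, 3, 1): 30 + (-1) + (-9) = 20
σ = (3, 1, 2): 26 + 27 + (-9) = 44
σ = (3, 2, 1): 26 + 6 + (-9) = 23
Optimal value attained by: σ = (2, 1, 3).
Answer: det⊕(A) = 78; verdict: NONSINGULAR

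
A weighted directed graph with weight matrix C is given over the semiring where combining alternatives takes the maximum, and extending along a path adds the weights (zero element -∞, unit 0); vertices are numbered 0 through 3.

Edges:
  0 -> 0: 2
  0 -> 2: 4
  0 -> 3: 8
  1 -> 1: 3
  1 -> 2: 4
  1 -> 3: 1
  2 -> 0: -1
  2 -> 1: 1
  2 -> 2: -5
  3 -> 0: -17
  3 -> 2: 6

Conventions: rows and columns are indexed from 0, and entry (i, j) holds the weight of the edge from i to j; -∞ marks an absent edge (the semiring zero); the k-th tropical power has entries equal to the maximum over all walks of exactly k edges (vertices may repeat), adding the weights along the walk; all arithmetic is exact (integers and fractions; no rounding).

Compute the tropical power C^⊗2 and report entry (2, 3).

C^⊗2:
  [4, 5, 14, 10]
  [3, 6, 7, 4]
  [1, 4, 5, 7]
  [5, 7, 1, -9]
Key observation: the optimum is the walk 2->0->3, with weight (-1) + 8 = 7.
Optimal value attained by: walk 2->0->3.
Answer: (C^⊗2)[2][3] = 7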